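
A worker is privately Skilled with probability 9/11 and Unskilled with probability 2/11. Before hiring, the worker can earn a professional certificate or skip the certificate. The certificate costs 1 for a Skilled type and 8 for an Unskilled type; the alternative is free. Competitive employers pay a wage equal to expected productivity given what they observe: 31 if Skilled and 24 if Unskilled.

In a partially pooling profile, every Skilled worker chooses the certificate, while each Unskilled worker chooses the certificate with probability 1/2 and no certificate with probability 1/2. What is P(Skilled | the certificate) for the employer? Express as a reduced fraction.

9/10

P(the certificate) = (9/11)·1 + (2/11)·(1/2) = 10/11.
By Bayes' rule, P(Skilled | the certificate) = (9/11) / (10/11) = 9/10.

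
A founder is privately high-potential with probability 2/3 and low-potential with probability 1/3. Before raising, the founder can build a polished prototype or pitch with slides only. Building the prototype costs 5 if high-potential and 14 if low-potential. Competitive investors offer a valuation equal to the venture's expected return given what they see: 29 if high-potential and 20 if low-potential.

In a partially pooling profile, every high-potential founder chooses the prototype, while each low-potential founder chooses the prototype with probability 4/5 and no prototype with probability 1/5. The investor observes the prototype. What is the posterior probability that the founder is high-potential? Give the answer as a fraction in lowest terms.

P(the prototype) = (2/3)·1 + (1/3)·(4/5) = 14/15.
By Bayes' rule, P(high-potential | the prototype) = (2/3) / (14/15) = 5/7.

5/7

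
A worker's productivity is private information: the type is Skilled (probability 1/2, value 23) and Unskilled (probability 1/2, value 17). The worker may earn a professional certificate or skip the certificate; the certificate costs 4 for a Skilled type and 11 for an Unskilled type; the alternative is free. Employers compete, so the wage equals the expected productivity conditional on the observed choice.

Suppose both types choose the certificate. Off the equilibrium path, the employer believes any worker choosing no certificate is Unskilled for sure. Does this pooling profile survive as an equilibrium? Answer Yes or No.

No

On path, the employer holds the prior and pays 1/2·23 + 1/2·17 = 20. Off path (no certificate), believing Unskilled, it pays 17.
Skilled: the certificate nets 20 − 4 = 16; no certificate nets 17. Skilled would deviate.
Unskilled: the certificate nets 20 − 11 = 9; no certificate nets 17. Unskilled would deviate.
A type deviates, so pooling fails.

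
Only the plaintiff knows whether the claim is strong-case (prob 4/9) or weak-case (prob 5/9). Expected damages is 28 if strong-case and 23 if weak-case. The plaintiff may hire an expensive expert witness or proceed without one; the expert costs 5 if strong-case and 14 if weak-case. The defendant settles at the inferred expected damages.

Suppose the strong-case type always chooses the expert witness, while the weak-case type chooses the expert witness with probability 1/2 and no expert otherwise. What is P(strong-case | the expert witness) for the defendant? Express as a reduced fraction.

8/13

P(the expert witness) = (4/9)·1 + (5/9)·(1/2) = 13/18.
By Bayes' rule, P(strong-case | the expert witness) = (4/9) / (13/18) = 8/13.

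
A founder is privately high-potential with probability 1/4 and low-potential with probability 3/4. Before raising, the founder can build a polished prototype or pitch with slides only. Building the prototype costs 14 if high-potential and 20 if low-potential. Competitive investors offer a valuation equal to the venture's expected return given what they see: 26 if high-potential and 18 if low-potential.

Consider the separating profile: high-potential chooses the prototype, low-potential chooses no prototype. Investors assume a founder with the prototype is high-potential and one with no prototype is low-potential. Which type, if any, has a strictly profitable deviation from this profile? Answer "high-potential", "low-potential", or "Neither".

The prototype pays 26; no prototype pays 18.
high-potential: assigned the prototype, nets 26 − 14 = 12; deviating to no prototype nets 18.
low-potential: assigned no prototype, nets 18; deviating to the prototype nets 26 − 20 = 6.
The high-potential type gains 6 by deviating.

high-potential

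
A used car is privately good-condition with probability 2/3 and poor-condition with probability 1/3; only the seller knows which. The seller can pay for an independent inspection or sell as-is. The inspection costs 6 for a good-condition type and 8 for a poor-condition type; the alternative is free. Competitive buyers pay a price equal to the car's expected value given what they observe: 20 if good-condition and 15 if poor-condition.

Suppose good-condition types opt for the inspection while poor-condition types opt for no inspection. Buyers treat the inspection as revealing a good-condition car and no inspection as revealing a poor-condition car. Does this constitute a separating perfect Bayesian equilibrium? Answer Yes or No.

No

Under these beliefs, the inspection earns price 20 and no inspection earns price 15.
good-condition: the inspection nets 20 − 6 = 14; no inspection nets 15. good-condition would deviate to no inspection.
poor-condition: the inspection nets 20 − 8 = 12; no inspection nets 15. poor-condition prefers no inspection.
good-condition has a profitable deviation, so the profile is not an equilibrium.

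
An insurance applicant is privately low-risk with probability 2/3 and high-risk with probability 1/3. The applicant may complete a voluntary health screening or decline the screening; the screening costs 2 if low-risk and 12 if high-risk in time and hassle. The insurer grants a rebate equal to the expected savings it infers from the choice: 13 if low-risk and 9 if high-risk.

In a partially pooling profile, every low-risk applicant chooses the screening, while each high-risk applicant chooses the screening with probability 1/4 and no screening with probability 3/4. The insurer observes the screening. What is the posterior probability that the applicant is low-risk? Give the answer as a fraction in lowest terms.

8/9

P(the screening) = (2/3)·1 + (1/3)·(1/4) = 3/4.
By Bayes' rule, P(low-risk | the screening) = (2/3) / (3/4) = 8/9.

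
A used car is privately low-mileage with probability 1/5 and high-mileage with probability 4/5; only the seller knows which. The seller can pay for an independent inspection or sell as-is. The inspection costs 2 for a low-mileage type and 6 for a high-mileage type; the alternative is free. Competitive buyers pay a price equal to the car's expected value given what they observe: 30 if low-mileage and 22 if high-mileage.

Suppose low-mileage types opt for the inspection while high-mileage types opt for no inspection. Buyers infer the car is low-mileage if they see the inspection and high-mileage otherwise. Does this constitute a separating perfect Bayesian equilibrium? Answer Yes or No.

No

Under these beliefs, the inspection earns price 30 and no inspection earns price 22.
low-mileage: the inspection nets 30 − 2 = 28; no inspection nets 22. low-mileage prefers the inspection.
high-mileage: the inspection nets 30 − 6 = 24; no inspection nets 22. high-mileage would deviate to the inspection.
high-mileage has a profitable deviation, so the profile is not an equilibrium.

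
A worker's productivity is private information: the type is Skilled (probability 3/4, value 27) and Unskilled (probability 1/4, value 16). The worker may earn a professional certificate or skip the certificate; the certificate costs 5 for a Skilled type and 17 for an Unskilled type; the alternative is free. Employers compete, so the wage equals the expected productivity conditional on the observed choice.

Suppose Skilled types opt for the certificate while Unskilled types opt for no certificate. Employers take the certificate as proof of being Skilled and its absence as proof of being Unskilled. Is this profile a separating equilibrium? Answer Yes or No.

Yes

Under these beliefs, the certificate earns wage 27 and no certificate earns wage 16.
Skilled: the certificate nets 27 − 5 = 22; no certificate nets 16. Skilled prefers the certificate.
Unskilled: the certificate nets 27 − 17 = 10; no certificate nets 16. Unskilled prefers no certificate.
Neither type deviates, so the separating profile is an equilibrium.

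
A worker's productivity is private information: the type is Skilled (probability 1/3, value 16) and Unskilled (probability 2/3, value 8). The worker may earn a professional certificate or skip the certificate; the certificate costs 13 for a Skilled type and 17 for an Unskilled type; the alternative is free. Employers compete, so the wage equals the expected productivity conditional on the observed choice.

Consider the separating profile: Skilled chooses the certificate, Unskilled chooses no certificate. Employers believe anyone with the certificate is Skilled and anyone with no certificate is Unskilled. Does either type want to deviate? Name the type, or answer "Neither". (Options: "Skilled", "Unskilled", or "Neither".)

The certificate pays 16; no certificate pays 8.
Skilled: assigned the certificate, nets 16 − 13 = 3; deviating to no certificate nets 8.
Unskilled: assigned no certificate, nets 8; deviating to the certificate nets 16 − 17 = -1.
The Skilled type gains 5 by deviating.

Skilled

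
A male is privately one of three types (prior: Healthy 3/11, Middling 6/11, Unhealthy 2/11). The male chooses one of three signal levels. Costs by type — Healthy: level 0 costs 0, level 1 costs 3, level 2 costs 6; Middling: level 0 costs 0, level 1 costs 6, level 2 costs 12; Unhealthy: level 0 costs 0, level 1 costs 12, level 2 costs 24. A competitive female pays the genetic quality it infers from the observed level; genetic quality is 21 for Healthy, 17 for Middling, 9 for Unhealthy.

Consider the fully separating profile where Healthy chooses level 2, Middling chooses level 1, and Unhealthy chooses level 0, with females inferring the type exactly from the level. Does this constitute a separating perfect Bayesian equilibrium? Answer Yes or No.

Yes

Separating mating payoffs: level 2 → 21, level 1 → 17, level 0 → 9.
Healthy (assigned level 2): level 0: 9 − 0 = 9; level 1: 17 − 3 = 14; level 2: 21 − 6 = 15. Healthy stays.
Middling (assigned level 1): level 0: 9 − 0 = 9; level 1: 17 − 6 = 11; level 2: 21 − 12 = 9. Middling stays.
Unhealthy (assigned level 0): level 0: 9 − 0 = 9; level 1: 17 − 12 = 5; level 2: 21 − 24 = -3. Unhealthy stays.
Every type prefers its assigned level; separation holds.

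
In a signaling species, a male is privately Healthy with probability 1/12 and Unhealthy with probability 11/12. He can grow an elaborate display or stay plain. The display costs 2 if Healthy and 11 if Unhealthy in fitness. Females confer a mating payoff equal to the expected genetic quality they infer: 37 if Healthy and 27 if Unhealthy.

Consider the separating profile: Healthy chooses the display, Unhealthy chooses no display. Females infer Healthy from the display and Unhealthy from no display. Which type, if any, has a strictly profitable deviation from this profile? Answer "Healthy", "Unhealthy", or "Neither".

Neither

The display pays 37; no display pays 27.
Healthy: assigned the display, nets 37 − 2 = 35; deviating to no display nets 27.
Unhealthy: assigned no display, nets 27; deviating to the display nets 37 − 11 = 26.
Both types strictly prefer their assigned action; no profitable deviation.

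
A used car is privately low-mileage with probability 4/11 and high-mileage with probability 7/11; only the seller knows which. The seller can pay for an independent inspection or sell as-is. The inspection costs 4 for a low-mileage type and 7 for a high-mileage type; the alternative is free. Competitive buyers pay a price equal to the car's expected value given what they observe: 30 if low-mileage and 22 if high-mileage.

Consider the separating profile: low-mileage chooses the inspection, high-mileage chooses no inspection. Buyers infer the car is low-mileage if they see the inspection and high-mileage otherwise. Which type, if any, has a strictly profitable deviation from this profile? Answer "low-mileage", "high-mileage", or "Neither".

The inspection pays 30; no inspection pays 22.
low-mileage: assigned the inspection, nets 30 − 4 = 26; deviating to no inspection nets 22.
high-mileage: assigned no inspection, nets 22; deviating to the inspection nets 30 − 7 = 23.
The high-mileage type gains 1 by deviating.

high-mileage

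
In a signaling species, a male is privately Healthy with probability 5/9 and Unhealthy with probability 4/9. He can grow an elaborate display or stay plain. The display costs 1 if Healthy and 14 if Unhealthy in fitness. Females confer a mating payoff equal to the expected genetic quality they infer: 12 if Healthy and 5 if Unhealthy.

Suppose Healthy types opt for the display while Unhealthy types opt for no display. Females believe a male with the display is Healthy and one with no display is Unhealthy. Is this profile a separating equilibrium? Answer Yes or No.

Under these beliefs, the display earns mating payoff 12 and no display earns mating payoff 5.
Healthy: the display nets 12 − 1 = 11; no display nets 5. Healthy prefers the display.
Unhealthy: the display nets 12 − 14 = -2; no display nets 5. Unhealthy prefers no display.
Neither type deviates, so the separating profile is an equilibrium.

Yes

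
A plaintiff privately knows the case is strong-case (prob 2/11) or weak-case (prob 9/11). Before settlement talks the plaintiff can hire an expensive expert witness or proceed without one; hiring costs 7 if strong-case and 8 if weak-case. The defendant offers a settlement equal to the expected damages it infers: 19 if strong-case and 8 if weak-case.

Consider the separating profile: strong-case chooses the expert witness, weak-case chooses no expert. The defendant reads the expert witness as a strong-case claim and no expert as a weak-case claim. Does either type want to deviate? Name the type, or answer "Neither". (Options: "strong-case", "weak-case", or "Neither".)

The expert witness pays 19; no expert pays 8.
strong-case: assigned the expert witness, nets 19 − 7 = 12; deviating to no expert nets 8.
weak-case: assigned no expert, nets 8; deviating to the expert witness nets 19 − 8 = 11.
The weak-case type gains 3 by deviating.

weak-case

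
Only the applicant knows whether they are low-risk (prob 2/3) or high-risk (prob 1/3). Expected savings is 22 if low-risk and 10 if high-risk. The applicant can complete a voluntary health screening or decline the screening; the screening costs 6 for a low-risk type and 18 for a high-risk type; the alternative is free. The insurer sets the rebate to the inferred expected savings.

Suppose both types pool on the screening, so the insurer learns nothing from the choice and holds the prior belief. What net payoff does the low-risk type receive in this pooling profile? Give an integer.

12

Pooled rebate = 2/3·22 + 1/3·10 = 18.
low-risk pays cost 6 for the screening, so net payoff = 18 − 6 = 12.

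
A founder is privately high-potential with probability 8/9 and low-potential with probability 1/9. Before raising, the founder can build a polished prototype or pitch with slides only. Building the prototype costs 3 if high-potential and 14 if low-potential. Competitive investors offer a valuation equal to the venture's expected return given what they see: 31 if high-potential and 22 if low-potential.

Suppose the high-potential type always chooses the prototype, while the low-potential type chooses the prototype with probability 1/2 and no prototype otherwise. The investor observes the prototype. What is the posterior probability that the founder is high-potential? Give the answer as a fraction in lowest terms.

P(the prototype) = (8/9)·1 + (1/9)·(1/2) = 17/18.
By Bayes' rule, P(high-potential | the prototype) = (8/9) / (17/18) = 16/17.

16/17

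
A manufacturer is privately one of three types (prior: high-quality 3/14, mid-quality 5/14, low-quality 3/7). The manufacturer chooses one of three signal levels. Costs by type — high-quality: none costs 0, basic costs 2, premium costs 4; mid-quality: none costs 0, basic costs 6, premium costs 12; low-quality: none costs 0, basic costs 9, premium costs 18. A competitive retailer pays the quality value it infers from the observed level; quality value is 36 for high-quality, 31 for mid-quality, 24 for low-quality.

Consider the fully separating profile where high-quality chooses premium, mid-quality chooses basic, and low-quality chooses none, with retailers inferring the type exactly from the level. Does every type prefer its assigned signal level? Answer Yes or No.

Yes

Separating prices: premium → 36, basic → 31, none → 24.
high-quality (assigned premium): none: 24 − 0 = 24; basic: 31 − 2 = 29; premium: 36 − 4 = 32. high-quality stays.
mid-quality (assigned basic): none: 24 − 0 = 24; basic: 31 − 6 = 25; premium: 36 − 12 = 24. mid-quality stays.
low-quality (assigned none): none: 24 − 0 = 24; basic: 31 − 9 = 22; premium: 36 − 18 = 18. low-quality stays.
Every type prefers its assigned level; separation holds.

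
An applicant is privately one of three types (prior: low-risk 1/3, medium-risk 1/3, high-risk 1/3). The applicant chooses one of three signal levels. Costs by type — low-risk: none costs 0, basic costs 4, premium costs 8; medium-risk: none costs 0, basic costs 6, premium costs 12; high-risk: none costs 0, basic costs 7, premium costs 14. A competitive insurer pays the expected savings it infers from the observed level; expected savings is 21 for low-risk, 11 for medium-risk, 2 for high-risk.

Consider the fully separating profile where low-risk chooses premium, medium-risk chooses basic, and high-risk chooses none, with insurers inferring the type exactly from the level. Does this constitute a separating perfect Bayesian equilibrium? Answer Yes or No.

Separating rebates: premium → 21, basic → 11, none → 2.
low-risk (assigned premium): none: 2 − 0 = 2; basic: 11 − 4 = 7; premium: 21 − 8 = 13. low-risk stays.
medium-risk (assigned basic): none: 2 − 0 = 2; basic: 11 − 6 = 5; premium: 21 − 12 = 9. medium-risk prefers premium.
high-risk (assigned none): none: 2 − 0 = 2; basic: 11 − 7 = 4; premium: 21 − 14 = 7. high-risk prefers premium.
At least one type deviates; the separating profile fails.

No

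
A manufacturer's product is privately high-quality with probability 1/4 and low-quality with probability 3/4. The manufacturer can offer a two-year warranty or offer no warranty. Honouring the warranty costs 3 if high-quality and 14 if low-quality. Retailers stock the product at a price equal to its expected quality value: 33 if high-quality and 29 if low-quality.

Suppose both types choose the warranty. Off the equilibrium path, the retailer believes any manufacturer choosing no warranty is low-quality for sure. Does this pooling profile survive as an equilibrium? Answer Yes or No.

No

On path, the retailer holds the prior and pays 1/4·33 + 3/4·29 = 30. Off path (no warranty), believing low-quality, it pays 29.
high-quality: the warranty nets 30 − 3 = 27; no warranty nets 29. high-quality would deviate.
low-quality: the warranty nets 30 − 14 = 16; no warranty nets 29. low-quality would deviate.
A type deviates, so pooling fails.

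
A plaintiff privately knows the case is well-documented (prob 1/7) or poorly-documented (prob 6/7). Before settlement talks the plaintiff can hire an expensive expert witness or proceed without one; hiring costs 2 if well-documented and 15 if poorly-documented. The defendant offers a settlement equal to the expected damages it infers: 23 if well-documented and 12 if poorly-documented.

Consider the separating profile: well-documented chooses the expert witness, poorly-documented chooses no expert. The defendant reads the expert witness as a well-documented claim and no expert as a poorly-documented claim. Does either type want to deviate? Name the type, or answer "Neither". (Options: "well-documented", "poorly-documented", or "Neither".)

Neither

The expert witness pays 23; no expert pays 12.
well-documented: assigned the expert witness, nets 23 − 2 = 21; deviating to no expert nets 12.
poorly-documented: assigned no expert, nets 12; deviating to the expert witness nets 23 − 15 = 8.
Both types strictly prefer their assigned action; no profitable deviation.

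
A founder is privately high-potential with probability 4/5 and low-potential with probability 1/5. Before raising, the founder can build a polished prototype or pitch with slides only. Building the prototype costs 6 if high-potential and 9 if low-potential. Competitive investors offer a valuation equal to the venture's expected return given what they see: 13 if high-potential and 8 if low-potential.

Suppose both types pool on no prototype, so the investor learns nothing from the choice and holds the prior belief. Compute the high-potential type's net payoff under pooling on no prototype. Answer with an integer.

Pooled valuation = 4/5·13 + 1/5·8 = 12.
high-potential pays no cost for no prototype, so net payoff = 12.

12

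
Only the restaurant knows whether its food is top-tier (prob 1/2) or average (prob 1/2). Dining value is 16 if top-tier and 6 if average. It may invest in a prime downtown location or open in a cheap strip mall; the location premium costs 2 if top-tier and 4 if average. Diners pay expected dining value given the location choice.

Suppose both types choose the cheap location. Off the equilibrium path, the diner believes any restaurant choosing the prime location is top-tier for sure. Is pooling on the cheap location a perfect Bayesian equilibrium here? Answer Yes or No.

No

On path, the diner holds the prior and pays 1/2·16 + 1/2·6 = 11. Off path (the prime location), believing top-tier, it pays 16.
top-tier: the cheap location nets 11; the prime location nets 16 − 2 = 14. top-tier would deviate.
average: the cheap location nets 11; the prime location nets 16 − 4 = 12. average would deviate.
A type deviates, so pooling fails.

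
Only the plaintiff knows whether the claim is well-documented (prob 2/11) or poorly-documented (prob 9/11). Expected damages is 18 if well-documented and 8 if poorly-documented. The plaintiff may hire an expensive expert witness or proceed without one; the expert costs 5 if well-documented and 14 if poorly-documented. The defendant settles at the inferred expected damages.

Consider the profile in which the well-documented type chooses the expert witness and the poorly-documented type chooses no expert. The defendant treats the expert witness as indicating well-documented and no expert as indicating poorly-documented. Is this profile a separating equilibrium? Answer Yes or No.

Under these beliefs, the expert witness earns settlement 18 and no expert earns settlement 8.
well-documented: the expert witness nets 18 − 5 = 13; no expert nets 8. well-documented prefers the expert witness.
poorly-documented: the expert witness nets 18 − 14 = 4; no expert nets 8. poorly-documented prefers no expert.
Neither type deviates, so the separating profile is an equilibrium.

Yes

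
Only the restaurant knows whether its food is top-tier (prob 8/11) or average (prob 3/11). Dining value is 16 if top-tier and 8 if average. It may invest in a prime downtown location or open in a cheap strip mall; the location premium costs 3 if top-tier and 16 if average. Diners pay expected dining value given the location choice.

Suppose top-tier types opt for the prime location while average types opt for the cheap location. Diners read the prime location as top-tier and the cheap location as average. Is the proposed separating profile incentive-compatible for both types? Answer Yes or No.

Under these beliefs, the prime location earns price premium 16 and the cheap location earns price premium 8.
top-tier: the prime location nets 16 − 3 = 13; the cheap location nets 8. top-tier prefers the prime location.
average: the prime location nets 16 − 16 = 0; the cheap location nets 8. average prefers the cheap location.
Neither type deviates, so the separating profile is an equilibrium.

Yes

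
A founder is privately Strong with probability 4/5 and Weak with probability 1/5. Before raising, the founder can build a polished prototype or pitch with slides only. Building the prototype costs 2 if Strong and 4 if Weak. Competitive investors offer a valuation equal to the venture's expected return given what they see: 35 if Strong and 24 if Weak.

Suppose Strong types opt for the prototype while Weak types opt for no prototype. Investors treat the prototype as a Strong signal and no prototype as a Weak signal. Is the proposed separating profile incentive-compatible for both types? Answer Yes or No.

Under these beliefs, the prototype earns valuation 35 and no prototype earns valuation 24.
Strong: the prototype nets 35 − 2 = 33; no prototype nets 24. Strong prefers the prototype.
Weak: the prototype nets 35 − 4 = 31; no prototype nets 24. Weak would deviate to the prototype.
Weak has a profitable deviation, so the profile is not an equilibrium.

No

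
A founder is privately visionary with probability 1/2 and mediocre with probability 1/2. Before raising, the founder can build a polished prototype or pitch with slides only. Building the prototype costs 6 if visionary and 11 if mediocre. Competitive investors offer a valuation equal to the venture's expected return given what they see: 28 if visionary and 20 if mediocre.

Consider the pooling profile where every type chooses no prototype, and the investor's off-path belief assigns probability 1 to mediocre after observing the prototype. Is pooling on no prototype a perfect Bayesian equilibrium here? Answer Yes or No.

On path, the investor holds the prior and pays 1/2·28 + 1/2·20 = 24. Off path (the prototype), believing mediocre, it pays 20.
visionary: no prototype nets 24; the prototype nets 20 − 6 = 14. visionary stays.
mediocre: no prototype nets 24; the prototype nets 20 − 11 = 9. mediocre stays.
No type deviates, so pooling is sustained.

Yes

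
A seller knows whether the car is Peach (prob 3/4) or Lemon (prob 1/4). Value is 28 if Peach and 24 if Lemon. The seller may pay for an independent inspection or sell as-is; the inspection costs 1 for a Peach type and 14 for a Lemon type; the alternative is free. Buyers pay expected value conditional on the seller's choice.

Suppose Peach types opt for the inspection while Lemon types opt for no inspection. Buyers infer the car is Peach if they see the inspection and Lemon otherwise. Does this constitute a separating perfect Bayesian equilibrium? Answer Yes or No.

Yes

Under these beliefs, the inspection earns price 28 and no inspection earns price 24.
Peach: the inspection nets 28 − 1 = 27; no inspection nets 24. Peach prefers the inspection.
Lemon: the inspection nets 28 − 14 = 14; no inspection nets 24. Lemon prefers no inspection.
Neither type deviates, so the separating profile is an equilibrium.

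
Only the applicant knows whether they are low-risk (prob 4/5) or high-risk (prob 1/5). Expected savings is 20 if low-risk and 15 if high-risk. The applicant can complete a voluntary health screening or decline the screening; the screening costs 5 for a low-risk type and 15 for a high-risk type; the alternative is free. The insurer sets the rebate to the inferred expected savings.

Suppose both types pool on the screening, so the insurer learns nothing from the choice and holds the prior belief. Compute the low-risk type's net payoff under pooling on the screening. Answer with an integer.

14

Pooled rebate = 4/5·20 + 1/5·15 = 19.
low-risk pays cost 5 for the screening, so net payoff = 19 − 5 = 14.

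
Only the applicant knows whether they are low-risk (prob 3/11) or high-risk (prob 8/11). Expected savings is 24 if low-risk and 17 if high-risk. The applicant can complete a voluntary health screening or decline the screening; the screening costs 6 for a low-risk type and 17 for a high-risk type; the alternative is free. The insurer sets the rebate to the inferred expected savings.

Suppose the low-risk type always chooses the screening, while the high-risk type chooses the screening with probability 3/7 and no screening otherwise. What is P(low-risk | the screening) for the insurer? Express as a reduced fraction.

7/15

P(the screening) = (3/11)·1 + (8/11)·(3/7) = 45/77.
By Bayes' rule, P(low-risk | the screening) = (3/11) / (45/77) = 7/15.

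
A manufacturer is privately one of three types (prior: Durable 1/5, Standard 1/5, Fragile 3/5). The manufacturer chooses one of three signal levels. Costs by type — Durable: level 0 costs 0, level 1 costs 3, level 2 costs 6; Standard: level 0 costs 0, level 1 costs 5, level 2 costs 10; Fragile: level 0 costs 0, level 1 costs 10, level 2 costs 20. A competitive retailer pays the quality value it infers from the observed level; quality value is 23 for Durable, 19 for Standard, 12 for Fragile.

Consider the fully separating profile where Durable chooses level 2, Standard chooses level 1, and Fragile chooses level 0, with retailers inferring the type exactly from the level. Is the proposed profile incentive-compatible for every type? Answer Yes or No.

Separating prices: level 2 → 23, level 1 → 19, level 0 → 12.
Durable (assigned level 2): level 0: 12 − 0 = 12; level 1: 19 − 3 = 16; level 2: 23 − 6 = 17. Durable stays.
Standard (assigned level 1): level 0: 12 − 0 = 12; level 1: 19 − 5 = 14; level 2: 23 − 10 = 13. Standard stays.
Fragile (assigned level 0): level 0: 12 − 0 = 12; level 1: 19 − 10 = 9; level 2: 23 − 20 = 3. Fragile stays.
Every type prefers its assigned level; separation holds.

Yes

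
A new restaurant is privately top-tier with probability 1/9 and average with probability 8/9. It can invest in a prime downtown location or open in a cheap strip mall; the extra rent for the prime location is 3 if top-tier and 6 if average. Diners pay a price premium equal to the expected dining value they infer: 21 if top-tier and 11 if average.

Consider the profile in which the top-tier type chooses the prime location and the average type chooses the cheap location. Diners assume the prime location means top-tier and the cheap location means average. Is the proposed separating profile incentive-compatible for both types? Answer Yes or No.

Under these beliefs, the prime location earns price premium 21 and the cheap location earns price premium 11.
top-tier: the prime location nets 21 − 3 = 18; the cheap location nets 11. top-tier prefers the prime location.
average: the prime location nets 21 − 6 = 15; the cheap location nets 11. average would deviate to the prime location.
average has a profitable deviation, so the profile is not an equilibrium.

No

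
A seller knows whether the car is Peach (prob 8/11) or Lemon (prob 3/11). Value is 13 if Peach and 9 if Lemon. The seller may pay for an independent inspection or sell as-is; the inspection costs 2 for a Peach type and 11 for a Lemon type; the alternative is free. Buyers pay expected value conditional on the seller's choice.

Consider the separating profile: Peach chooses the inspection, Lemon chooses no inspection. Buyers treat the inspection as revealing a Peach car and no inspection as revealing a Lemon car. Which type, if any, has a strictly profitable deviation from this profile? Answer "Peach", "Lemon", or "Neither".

The inspection pays 13; no inspection pays 9.
Peach: assigned the inspection, nets 13 − 2 = 11; deviating to no inspection nets 9.
Lemon: assigned no inspection, nets 9; deviating to the inspection nets 13 − 11 = 2.
Both types strictly prefer their assigned action; no profitable deviation.

Neither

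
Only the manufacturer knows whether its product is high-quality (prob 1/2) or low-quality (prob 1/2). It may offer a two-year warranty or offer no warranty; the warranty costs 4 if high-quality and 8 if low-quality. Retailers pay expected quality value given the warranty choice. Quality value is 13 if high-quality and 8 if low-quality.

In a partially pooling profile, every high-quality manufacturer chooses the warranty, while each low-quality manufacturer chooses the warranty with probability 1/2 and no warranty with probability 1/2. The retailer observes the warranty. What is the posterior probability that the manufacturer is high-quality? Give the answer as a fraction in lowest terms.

P(the warranty) = (1/2)·1 + (1/2)·(1/2) = 3/4.
By Bayes' rule, P(high-quality | the warranty) = (1/2) / (3/4) = 2/3.

2/3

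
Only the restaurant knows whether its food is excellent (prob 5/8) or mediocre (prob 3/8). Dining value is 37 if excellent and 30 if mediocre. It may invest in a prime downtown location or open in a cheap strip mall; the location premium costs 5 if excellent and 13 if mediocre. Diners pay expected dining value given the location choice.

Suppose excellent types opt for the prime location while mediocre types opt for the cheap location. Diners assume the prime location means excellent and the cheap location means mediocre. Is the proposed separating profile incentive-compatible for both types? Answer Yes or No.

Yes

Under these beliefs, the prime location earns price premium 37 and the cheap location earns price premium 30.
excellent: the prime location nets 37 − 5 = 32; the cheap location nets 30. excellent prefers the prime location.
mediocre: the prime location nets 37 − 13 = 24; the cheap location nets 30. mediocre prefers the cheap location.
Neither type deviates, so the separating profile is an equilibrium.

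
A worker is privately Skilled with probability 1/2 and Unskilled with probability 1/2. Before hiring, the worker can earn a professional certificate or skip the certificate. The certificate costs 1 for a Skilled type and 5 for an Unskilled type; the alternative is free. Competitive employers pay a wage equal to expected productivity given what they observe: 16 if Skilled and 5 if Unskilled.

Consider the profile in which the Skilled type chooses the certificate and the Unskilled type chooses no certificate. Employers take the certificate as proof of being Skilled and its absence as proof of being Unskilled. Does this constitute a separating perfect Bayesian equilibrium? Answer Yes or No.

No

Under these beliefs, the certificate earns wage 16 and no certificate earns wage 5.
Skilled: the certificate nets 16 − 1 = 15; no certificate nets 5. Skilled prefers the certificate.
Unskilled: the certificate nets 16 − 5 = 11; no certificate nets 5. Unskilled would deviate to the certificate.
Unskilled has a profitable deviation, so the profile is not an equilibrium.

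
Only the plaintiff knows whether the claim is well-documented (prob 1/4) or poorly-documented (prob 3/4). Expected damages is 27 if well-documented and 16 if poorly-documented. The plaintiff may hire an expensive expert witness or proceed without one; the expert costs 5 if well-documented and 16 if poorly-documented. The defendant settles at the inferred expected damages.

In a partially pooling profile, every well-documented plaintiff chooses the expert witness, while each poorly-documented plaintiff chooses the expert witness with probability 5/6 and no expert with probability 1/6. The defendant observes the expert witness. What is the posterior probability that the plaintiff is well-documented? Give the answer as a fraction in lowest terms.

2/7

P(the expert witness) = (1/4)·1 + (3/4)·(5/6) = 7/8.
By Bayes' rule, P(well-documented | the expert witness) = (1/4) / (7/8) = 2/7.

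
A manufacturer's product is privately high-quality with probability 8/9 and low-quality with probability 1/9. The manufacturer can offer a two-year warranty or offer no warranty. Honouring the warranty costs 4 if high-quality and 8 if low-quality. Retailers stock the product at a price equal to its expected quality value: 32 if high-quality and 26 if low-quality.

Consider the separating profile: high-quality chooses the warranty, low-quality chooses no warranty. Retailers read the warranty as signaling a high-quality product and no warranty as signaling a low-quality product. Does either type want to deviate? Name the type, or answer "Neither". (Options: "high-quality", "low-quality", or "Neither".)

The warranty pays 32; no warranty pays 26.
high-quality: assigned the warranty, nets 32 − 4 = 28; deviating to no warranty nets 26.
low-quality: assigned no warranty, nets 26; deviating to the warranty nets 32 − 8 = 24.
Both types strictly prefer their assigned action; no profitable deviation.

Neither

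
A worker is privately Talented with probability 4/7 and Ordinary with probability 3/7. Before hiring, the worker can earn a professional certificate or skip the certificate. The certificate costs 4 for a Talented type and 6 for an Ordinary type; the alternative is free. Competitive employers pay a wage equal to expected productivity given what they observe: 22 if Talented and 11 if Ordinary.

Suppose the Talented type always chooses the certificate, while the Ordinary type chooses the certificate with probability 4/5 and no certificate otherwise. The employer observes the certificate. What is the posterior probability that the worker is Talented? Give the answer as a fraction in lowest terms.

P(the certificate) = (4/7)·1 + (3/7)·(4/5) = 32/35.
By Bayes' rule, P(Talented | the certificate) = (4/7) / (32/35) = 5/8.

5/8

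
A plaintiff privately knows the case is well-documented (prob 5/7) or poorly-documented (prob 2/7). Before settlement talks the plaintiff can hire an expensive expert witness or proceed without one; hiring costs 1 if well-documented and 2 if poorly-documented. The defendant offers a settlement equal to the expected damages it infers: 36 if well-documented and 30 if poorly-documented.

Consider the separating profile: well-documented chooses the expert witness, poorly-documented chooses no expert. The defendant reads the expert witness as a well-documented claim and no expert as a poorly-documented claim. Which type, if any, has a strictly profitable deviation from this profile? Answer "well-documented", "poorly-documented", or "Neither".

poorly-documented

The expert witness pays 36; no expert pays 30.
well-documented: assigned the expert witness, nets 36 − 1 = 35; deviating to no expert nets 30.
poorly-documented: assigned no expert, nets 30; deviating to the expert witness nets 36 − 2 = 34.
The poorly-documented type gains 4 by deviating.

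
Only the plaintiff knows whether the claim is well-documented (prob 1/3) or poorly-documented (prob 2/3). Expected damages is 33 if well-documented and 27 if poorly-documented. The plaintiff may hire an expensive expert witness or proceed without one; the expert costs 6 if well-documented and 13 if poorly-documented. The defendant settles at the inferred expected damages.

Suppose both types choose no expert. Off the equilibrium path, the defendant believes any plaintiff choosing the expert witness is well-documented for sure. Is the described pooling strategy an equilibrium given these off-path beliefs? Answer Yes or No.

Yes

On path, the defendant holds the prior and pays 1/3·33 + 2/3·27 = 29. Off path (the expert witness), believing well-documented, it pays 33.
well-documented: no expert nets 29; the expert witness nets 33 − 6 = 27. well-documented stays.
poorly-documented: no expert nets 29; the expert witness nets 33 − 13 = 20. poorly-documented stays.
No type deviates, so pooling is sustained.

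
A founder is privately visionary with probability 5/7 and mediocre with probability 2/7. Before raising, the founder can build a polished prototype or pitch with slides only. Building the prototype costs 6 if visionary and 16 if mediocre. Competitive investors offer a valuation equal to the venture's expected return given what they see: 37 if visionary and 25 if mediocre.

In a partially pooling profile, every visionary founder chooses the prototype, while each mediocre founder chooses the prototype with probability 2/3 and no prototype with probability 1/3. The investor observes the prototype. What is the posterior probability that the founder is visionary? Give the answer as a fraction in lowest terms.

P(the prototype) = (5/7)·1 + (2/7)·(2/3) = 19/21.
By Bayes' rule, P(visionary | the prototype) = (5/7) / (19/21) = 15/19.

15/19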